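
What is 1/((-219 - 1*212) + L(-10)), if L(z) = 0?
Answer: -1/431 ≈ -0.0023202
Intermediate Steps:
1/((-219 - 1*212) + L(-10)) = 1/((-219 - 1*212) + 0) = 1/((-219 - 212) + 0) = 1/(-431 + 0) = 1/(-431) = -1/431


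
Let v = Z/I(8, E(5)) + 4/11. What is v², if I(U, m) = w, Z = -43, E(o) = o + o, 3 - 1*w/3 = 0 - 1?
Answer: 180625/17424 ≈ 10.366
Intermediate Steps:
w = 12 (w = 9 - 3*(0 - 1) = 9 - 3*(-1) = 9 + 3 = 12)
E(o) = 2*o
I(U, m) = 12
v = -425/132 (v = -43/12 + 4/11 = -425/132 ≈ -3.2197)
v² = (-425/132)² = 180625/17424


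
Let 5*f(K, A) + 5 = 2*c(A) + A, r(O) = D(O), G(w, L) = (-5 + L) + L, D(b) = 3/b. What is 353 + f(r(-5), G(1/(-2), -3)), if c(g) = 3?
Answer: 351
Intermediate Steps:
G(w, L) = -5 + 2*L
r(O) = 3/O
f(K, A) = 1/5 + A/5 (f(K, A) = -1 + (2*3 + A)/5 = -1 + (6 + A)/5 = -1 + (6/5 + A/5) = 1/5 + A/5)
353 + f(r(-5), G(1/(-2), -3)) = 353 + (1/5 + (-5 + 2*(-3))/5) = 353 + (1/5 + (-5 - 6)/5) = 353 + (1/5 + (1/5)*(-11)) = 353 + (1/5 - 11/5) = 353 - 2 = 351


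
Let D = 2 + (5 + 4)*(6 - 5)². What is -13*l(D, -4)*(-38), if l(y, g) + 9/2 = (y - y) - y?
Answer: -7657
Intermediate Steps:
D = 11 (D = 2 + 9*1² = 2 + 9*1 = 2 + 9 = 11)
l(y, g) = -9/2 - y (l(y, g) = -9/2 + ((y - y) - y) = -9/2 + (0 - y) = -9/2 - y)
-13*l(D, -4)*(-38) = -13*(-9/2 - 1*11)*(-38) = -13*(-9/2 - 11)*(-38) = -13*(-31/2)*(-38) = (403/2)*(-38) = -7657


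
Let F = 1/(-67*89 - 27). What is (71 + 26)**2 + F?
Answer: 56359909/5990 ≈ 9409.0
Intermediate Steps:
F = -1/5990 (F = 1/(-5963 - 27) = 1/(-5990) = -1/5990 ≈ -0.00016694)
(71 + 26)**2 + F = (71 + 26)**2 - 1/5990 = 97**2 - 1/5990 = 9409 - 1/5990 = 56359909/5990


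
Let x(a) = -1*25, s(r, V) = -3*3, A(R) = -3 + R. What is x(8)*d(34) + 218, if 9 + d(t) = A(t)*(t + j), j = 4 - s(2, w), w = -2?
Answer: -35982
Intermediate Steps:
s(r, V) = -9
j = 13 (j = 4 - 1*(-9) = 4 + 9 = 13)
d(t) = -9 + (-3 + t)*(13 + t) (d(t) = -9 + (-3 + t)*(t + 13) = -9 + (-3 + t)*(13 + t))
x(a) = -25
x(8)*d(34) + 218 = -25*(-48 + 34² + 10*34) + 218 = -25*(-48 + 1156 + 340) + 218 = -25*1448 + 218 = -36200 + 218 = -35982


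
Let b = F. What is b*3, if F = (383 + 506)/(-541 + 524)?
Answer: -2667/17 ≈ -156.88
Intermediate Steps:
F = -889/17 (F = 889/(-17) = 889*(-1/17) = -889/17 ≈ -52.294)
b = -889/17 ≈ -52.294
b*3 = -889/17*3 = -2667/17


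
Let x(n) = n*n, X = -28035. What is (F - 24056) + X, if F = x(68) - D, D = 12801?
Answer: -60268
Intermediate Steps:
x(n) = n²
F = -8177 (F = 68² - 1*12801 = 4624 - 12801 = -8177)
(F - 24056) + X = (-8177 - 24056) - 28035 = -32233 - 28035 = -60268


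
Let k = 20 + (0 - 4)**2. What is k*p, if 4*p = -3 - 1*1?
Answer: -36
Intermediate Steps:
k = 36 (k = 20 + (-4)**2 = 20 + 16 = 36)
p = -1 (p = (-3 - 1*1)/4 = (-3 - 1)/4 = (1/4)*(-4) = -1)
k*p = 36*(-1) = -36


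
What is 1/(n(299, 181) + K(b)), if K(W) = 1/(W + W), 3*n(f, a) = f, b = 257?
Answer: 1542/153689 ≈ 0.010033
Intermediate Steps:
n(f, a) = f/3
K(W) = 1/(2*W)
1/(n(299, 181) + K(b)) = 1/((1/3)*299 + (1/2)/257) = 1/(299/3 + (1/2)*(1/257)) = 1/(299/3 + 1/514) = 1/(153689/1542) = 1542/153689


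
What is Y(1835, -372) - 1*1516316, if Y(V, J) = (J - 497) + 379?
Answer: -1516806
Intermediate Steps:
Y(V, J) = -118 + J (Y(V, J) = (-497 + J) + 379 = -118 + J)
Y(1835, -372) - 1*1516316 = (-118 - 372) - 1*1516316 = -490 - 1516316 = -1516806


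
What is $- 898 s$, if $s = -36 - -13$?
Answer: $20654$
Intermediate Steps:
$s = -23$ ($s = -36 + 13 = -23$)
$- 898 s = \left(-898\right) \left(-23\right) = 20654$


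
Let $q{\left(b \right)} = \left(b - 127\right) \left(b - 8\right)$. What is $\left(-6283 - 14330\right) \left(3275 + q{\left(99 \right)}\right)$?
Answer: $-14985651$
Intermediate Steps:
$q{\left(b \right)} = \left(-127 + b\right) \left(-8 + b\right)$
$\left(-6283 - 14330\right) \left(3275 + q{\left(99 \right)}\right) = \left(-6283 - 14330\right) \left(3275 + \left(1016 + 99^{2} - 13365\right)\right) = - 20613 \left(3275 + \left(1016 + 9801 - 13365\right)\right) = - 20613 \left(3275 - 2548\right) = \left(-20613\right) 727 = -14985651$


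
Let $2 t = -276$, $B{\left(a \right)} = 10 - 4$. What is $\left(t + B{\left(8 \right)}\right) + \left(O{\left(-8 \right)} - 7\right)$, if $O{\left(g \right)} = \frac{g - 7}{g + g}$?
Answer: $- \frac{2209}{16} \approx -138.06$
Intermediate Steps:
$O{\left(g \right)} = \frac{-7 + g}{2 g}$
$B{\left(a \right)} = 6$
$t = -138$ ($t = \frac{1}{2} \left(-276\right) = -138$)
$\left(t + B{\left(8 \right)}\right) + \left(O{\left(-8 \right)} - 7\right) = \left(-138 + 6\right) - \left(7 - \frac{-7 - 8}{2 \left(-8\right)}\right) = -132 - \left(7 + \frac{1}{16} \left(-15\right)\right) = -132 + \left(\frac{15}{16} - 7\right) = -132 - \frac{97}{16} = - \frac{2209}{16}$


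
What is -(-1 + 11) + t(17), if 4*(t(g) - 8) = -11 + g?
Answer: -½ ≈ -0.50000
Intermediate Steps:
t(g) = 21/4 + g/4 (t(g) = 8 + (-11 + g)/4 = 8 + (-11/4 + g/4) = 21/4 + g/4)
-(-1 + 11) + t(17) = -(-1 + 11) + (21/4 + (¼)*17) = -1*10 + (21/4 + 17/4) = -10 + 19/2 = -½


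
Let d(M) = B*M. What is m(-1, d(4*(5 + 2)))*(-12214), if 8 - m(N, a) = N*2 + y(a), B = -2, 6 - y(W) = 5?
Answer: -109926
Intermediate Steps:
y(W) = 1 (y(W) = 6 - 1*5 = 6 - 5 = 1)
d(M) = -2*M
m(N, a) = 7 - 2*N (m(N, a) = 8 - (N*2 + 1) = 8 - (2*N + 1) = 8 - (1 + 2*N) = 8 + (-1 - 2*N) = 7 - 2*N)
m(-1, d(4*(5 + 2)))*(-12214) = (7 - 2*(-1))*(-12214) = (7 + 2)*(-12214) = 9*(-12214) = -109926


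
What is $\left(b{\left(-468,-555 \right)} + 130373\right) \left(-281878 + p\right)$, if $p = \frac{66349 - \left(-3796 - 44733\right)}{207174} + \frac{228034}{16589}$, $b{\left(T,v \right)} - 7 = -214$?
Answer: $- \frac{63046672413774264950}{1718404743} \approx -3.6689 \cdot 10^{10}$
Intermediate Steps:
$b{\left(T,v \right)} = -207$ ($b{\left(T,v \right)} = 7 - 214 = -207$)
$p = \frac{24574213529}{1718404743}$ ($p = \left(66349 - -48529\right) \frac{1}{207174} + 228034 \cdot \frac{1}{16589} = \left(66349 + 48529\right) \frac{1}{207174} + \frac{228034}{16589} = 114878 \cdot \frac{1}{207174} + \frac{228034}{16589} = \frac{57439}{103587} + \frac{228034}{16589} = \frac{24574213529}{1718404743} \approx 14.301$)
$\left(b{\left(-468,-555 \right)} + 130373\right) \left(-281878 + p\right) = \left(-207 + 130373\right) \left(-281878 + \frac{24574213529}{1718404743}\right) = 130166 \left(- \frac{484355917933825}{1718404743}\right) = - \frac{63046672413774264950}{1718404743}$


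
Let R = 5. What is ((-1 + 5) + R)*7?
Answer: 63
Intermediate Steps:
((-1 + 5) + R)*7 = ((-1 + 5) + 5)*7 = (4 + 5)*7 = 9*7 = 63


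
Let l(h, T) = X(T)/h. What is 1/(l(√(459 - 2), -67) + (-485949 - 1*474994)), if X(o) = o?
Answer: -439150951/421999032302304 + 67*√457/421999032302304 ≈ -1.0406e-6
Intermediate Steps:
l(h, T) = T/h
1/(l(√(459 - 2), -67) + (-485949 - 1*474994)) = 1/(-67/√(459 - 2) + (-485949 - 1*474994)) = 1/(-67*√457/457 + (-485949 - 474994)) = 1/(-67*√457/457 - 960943) = 1/(-960943 - 67*√457/457)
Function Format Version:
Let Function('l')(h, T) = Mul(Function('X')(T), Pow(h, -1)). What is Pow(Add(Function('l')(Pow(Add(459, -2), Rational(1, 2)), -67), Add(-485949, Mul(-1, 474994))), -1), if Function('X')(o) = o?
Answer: Add(Rational(-439150951, 421999032302304), Mul(Rational(67, 421999032302304), Pow(457, Rational(1, 2)))) ≈ -1.0406e-6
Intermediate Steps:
Function('l')(h, T) = Mul(T, Pow(h, -1))
Pow(Add(Function('l')(Pow(Add(459, -2), Rational(1, 2)), -67), Add(-485949, Mul(-1, 474994))), -1) = Pow(Add(Mul(-67, Pow(Pow(Add(459, -2), Rational(1, 2)), -1)), Add(-485949, Mul(-1, 474994))), -1) = Pow(Add(Mul(-67, Pow(Pow(457, Rational(1, 2)), -1)), Add(-485949, -474994)), -1) = Pow(Add(Mul(-67, Mul(Rational(1, 457), Pow(457, Rational(1, 2)))), -960943), -1) = Pow(Add(Mul(Rational(-67, 457), Pow(457, Rational(1, 2))), -960943), -1) = Pow(Add(-960943, Mul(Rational(-67, 457), Pow(457, Rational(1, 2)))), -1)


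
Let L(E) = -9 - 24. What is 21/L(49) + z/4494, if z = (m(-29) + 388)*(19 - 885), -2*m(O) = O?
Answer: -552239/7062 ≈ -78.199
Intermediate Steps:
m(O) = -O/2
L(E) = -33
z = -348565 (z = (-½*(-29) + 388)*(19 - 885) = (29/2 + 388)*(-866) = (805/2)*(-866) = -348565)
21/L(49) + z/4494 = 21/(-33) - 348565/4494 = 21*(-1/33) - 348565*1/4494 = -7/11 - 49795/642 = -552239/7062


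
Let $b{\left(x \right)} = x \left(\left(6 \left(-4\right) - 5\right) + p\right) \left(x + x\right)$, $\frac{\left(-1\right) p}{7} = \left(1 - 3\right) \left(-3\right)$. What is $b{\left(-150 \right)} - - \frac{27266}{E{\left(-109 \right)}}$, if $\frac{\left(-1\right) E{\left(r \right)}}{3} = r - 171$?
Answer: $- \frac{1341886367}{420} \approx -3.195 \cdot 10^{6}$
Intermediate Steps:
$E{\left(r \right)} = 513 - 3 r$ ($E{\left(r \right)} = - 3 \left(r - 171\right) = - 3 \left(-171 + r\right) = 513 - 3 r$)
$p = -42$ ($p = - 7 \left(1 - 3\right) \left(-3\right) = - 7 \left(\left(-2\right) \left(-3\right)\right) = \left(-7\right) 6 = -42$)
$b{\left(x \right)} = - 142 x^{2}$ ($b{\left(x \right)} = x \left(\left(6 \left(-4\right) - 5\right) - 42\right) \left(x + x\right) = x \left(\left(-24 - 5\right) - 42\right) 2 x = x \left(-29 - 42\right) 2 x = x \left(- 71 \cdot 2 x\right) = x \left(- 142 x\right) = - 142 x^{2}$)
$b{\left(-150 \right)} - - \frac{27266}{E{\left(-109 \right)}} = - 142 \left(-150\right)^{2} - - \frac{27266}{513 - -327} = \left(-142\right) 22500 - - \frac{27266}{513 + 327} = -3195000 - - \frac{27266}{840} = -3195000 - \left(-27266\right) \frac{1}{840} = -3195000 - - \frac{13633}{420} = -3195000 + \frac{13633}{420} = - \frac{1341886367}{420}$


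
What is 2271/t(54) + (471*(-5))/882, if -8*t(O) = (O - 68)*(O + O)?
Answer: 8243/882 ≈ 9.3458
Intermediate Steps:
t(O) = -O*(-68 + O)/4 (t(O) = -(O - 68)*(O + O)/8 = -(-68 + O)*2*O/8 = -O*(-68 + O)/4)
2271/t(54) + (471*(-5))/882 = 2271/(((¼)*54*(68 - 1*54))) + (471*(-5))/882 = 2271/(((¼)*54*(68 - 54))) - 2355*1/882 = 2271/(((¼)*54*14)) - 785/294 = 2271/189 - 785/294 = 2271*(1/189) - 785/294 = 757/63 - 785/294 = 8243/882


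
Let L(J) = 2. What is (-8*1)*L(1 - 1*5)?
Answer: -16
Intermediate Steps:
(-8*1)*L(1 - 1*5) = -8*1*2 = -8*2 = -16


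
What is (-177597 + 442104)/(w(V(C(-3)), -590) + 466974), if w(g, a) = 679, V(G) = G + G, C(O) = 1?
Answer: 264507/467653 ≈ 0.56561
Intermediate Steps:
V(G) = 2*G
(-177597 + 442104)/(w(V(C(-3)), -590) + 466974) = (-177597 + 442104)/(679 + 466974) = 264507/467653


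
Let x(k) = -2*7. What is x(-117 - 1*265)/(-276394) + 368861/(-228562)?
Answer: -50973883683/31586582714 ≈ -1.6138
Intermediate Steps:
x(k) = -14
x(-117 - 1*265)/(-276394) + 368861/(-228562) = -14/(-276394) + 368861/(-228562) = -14*(-1/276394) + 368861*(-1/228562) = 7/138197 - 368861/228562 = -50973883683/31586582714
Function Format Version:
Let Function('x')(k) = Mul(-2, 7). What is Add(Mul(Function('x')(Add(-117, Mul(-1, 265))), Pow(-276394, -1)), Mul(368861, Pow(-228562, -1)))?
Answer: Rational(-50973883683, 31586582714) ≈ -1.6138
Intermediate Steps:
Function('x')(k) = -14
Add(Mul(Function('x')(Add(-117, Mul(-1, 265))), Pow(-276394, -1)), Mul(368861, Pow(-228562, -1))) = Add(Mul(-14, Pow(-276394, -1)), Mul(368861, Pow(-228562, -1))) = Add(Mul(-14, Rational(-1, 276394)), Mul(368861, Rational(-1, 228562))) = Add(Rational(7, 138197), Rational(-368861, 228562)) = Rational(-50973883683, 31586582714)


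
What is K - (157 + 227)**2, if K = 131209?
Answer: -16247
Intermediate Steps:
K - (157 + 227)**2 = 131209 - (157 + 227)**2 = 131209 - 1*384**2 = 131209 - 1*147456 = 131209 - 147456 = -16247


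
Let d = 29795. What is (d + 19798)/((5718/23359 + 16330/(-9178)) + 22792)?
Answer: 1772031469481/814337146953 ≈ 2.1760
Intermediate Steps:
(d + 19798)/((5718/23359 + 16330/(-9178)) + 22792) = (29795 + 19798)/((5718/23359 + 16330/(-9178)) + 22792) = 49593/((5718*(1/23359) + 16330*(-1/9178)) + 22792) = 49593/((5718/23359 - 8165/4589) + 22792) = 49593/(-164486333/107194451 + 22792) = 49593/(2443011440859/107194451) = 49593*(107194451/2443011440859) = 1772031469481/814337146953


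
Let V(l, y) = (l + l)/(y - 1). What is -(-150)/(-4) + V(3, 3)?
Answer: -69/2 ≈ -34.500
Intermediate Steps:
V(l, y) = 2*l/(-1 + y) (V(l, y) = (2*l)/(-1 + y) = 2*l/(-1 + y))
-(-150)/(-4) + V(3, 3) = -(-150)/(-4) + 2*3/(-1 + 3) = -(-150)*(-1)/4 + 2*3/2 = -15*5/2 + 2*3*(½) = -75/2 + 3 = -69/2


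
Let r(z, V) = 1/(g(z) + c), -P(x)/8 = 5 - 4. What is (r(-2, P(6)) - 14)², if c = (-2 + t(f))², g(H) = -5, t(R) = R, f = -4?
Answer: 187489/961 ≈ 195.10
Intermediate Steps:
P(x) = -8 (P(x) = -8*(5 - 4) = -8*1 = -8)
c = 36 (c = (-2 - 4)² = (-6)² = 36)
r(z, V) = 1/31 (r(z, V) = 1/(-5 + 36) = 1/31)
(r(-2, P(6)) - 14)² = (1/31 - 14)² = (-433/31)² = 187489/961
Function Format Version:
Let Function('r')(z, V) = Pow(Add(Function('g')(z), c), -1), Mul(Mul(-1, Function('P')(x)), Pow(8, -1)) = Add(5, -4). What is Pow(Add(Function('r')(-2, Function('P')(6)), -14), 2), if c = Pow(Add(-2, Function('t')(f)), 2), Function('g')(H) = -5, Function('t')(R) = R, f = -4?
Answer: Rational(187489, 961) ≈ 195.10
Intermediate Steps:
Function('P')(x) = -8 (Function('P')(x) = Mul(-8, Add(5, -4)) = Mul(-8, 1) = -8)
c = 36 (c = Pow(Add(-2, -4), 2) = Pow(-6, 2) = 36)
Function('r')(z, V) = Rational(1, 31) (Function('r')(z, V) = Pow(Add(-5, 36), -1) = Pow(31, -1) = Rational(1, 31))
Pow(Add(Function('r')(-2, Function('P')(6)), -14), 2) = Pow(Add(Rational(1, 31), -14), 2) = Pow(Rational(-433, 31), 2) = Rational(187489, 961)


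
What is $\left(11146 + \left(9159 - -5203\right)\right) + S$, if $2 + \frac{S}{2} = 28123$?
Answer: $81750$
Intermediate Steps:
$S = 56242$ ($S = -4 + 2 \cdot 28123 = -4 + 56246 = 56242$)
$\left(11146 + \left(9159 - -5203\right)\right) + S = \left(11146 + \left(9159 - -5203\right)\right) + 56242 = \left(11146 + \left(9159 + 5203\right)\right) + 56242 = \left(11146 + 14362\right) + 56242 = 25508 + 56242 = 81750$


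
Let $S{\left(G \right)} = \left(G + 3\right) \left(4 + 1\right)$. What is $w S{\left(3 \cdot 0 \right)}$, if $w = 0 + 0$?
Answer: $0$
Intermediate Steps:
$w = 0$
$S{\left(G \right)} = 15 + 5 G$ ($S{\left(G \right)} = \left(3 + G\right) 5 = 15 + 5 G$)
$w S{\left(3 \cdot 0 \right)} = 0 \left(15 + 5 \cdot 3 \cdot 0\right) = 0 \left(15 + 5 \cdot 0\right) = 0 \left(15 + 0\right) = 0 \cdot 15 = 0$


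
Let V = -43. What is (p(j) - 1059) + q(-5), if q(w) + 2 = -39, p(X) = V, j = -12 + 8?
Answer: -1143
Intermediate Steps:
j = -4
p(X) = -43
q(w) = -41 (q(w) = -2 - 39 = -41)
(p(j) - 1059) + q(-5) = (-43 - 1059) - 41 = -1102 - 41 = -1143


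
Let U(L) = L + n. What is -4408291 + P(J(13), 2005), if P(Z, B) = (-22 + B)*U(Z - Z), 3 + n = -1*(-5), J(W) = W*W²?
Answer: -4404325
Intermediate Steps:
J(W) = W³
n = 2 (n = -3 - 1*(-5) = -3 + 5 = 2)
U(L) = 2 + L (U(L) = L + 2 = 2 + L)
P(Z, B) = -44 + 2*B (P(Z, B) = (-22 + B)*(2 + (Z - Z)) = (-22 + B)*(2 + 0) = (-22 + B)*2 = -44 + 2*B)
-4408291 + P(J(13), 2005) = -4408291 + (-44 + 2*2005) = -4408291 + (-44 + 4010) = -4408291 + 3966 = -4404325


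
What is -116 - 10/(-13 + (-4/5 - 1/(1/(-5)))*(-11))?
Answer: -17143/148 ≈ -115.83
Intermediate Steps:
-116 - 10/(-13 + (-4/5 - 1/(1/(-5)))*(-11)) = -116 - 10/(-13 + (-4*⅕ - 1/(-⅕))*(-11)) = -116 - 10/(-13 + (-⅘ - 1*(-5))*(-11)) = -116 - 10/(-13 + (-⅘ + 5)*(-11)) = -116 - 10/(-13 + (21/5)*(-11)) = -116 - 10/(-13 - 231/5) = -116 - 10/(-296/5) = -116 - 5/296*(-10) = -116 + 25/148 = -17143/148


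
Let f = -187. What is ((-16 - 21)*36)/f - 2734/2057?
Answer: 11918/2057 ≈ 5.7939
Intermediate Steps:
((-16 - 21)*36)/f - 2734/2057 = ((-16 - 21)*36)/(-187) - 2734/2057 = -37*36*(-1/187) - 2734*1/2057 = -1332*(-1/187) - 2734/2057 = 1332/187 - 2734/2057 = 11918/2057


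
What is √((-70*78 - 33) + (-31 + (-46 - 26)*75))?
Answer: 2*I*√2731 ≈ 104.52*I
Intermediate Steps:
√((-70*78 - 33) + (-31 + (-46 - 26)*75)) = √((-5460 - 33) + (-31 - 72*75)) = √(-5493 + (-31 - 5400)) = √(-5493 - 5431) = √(-10924) = 2*I*√2731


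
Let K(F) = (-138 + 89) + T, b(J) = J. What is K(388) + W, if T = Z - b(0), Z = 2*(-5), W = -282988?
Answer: -283047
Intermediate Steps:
Z = -10
T = -10 (T = -10 - 1*0 = -10 + 0 = -10)
K(F) = -59 (K(F) = (-138 + 89) - 10 = -49 - 10 = -59)
K(388) + W = -59 - 282988 = -283047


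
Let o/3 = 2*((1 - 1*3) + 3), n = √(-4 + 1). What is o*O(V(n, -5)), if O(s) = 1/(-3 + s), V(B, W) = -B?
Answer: -3/2 + I*√3/2 ≈ -1.5 + 0.86602*I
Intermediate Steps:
n = I*√3 (n = √(-3) = I*√3 ≈ 1.732*I)
o = 6 (o = 3*(2*((1 - 1*3) + 3)) = 3*(2*((1 - 3) + 3)) = 3*(2*(-2 + 3)) = 3*(2*1) = 3*2 = 6)
o*O(V(n, -5)) = 6/(-3 - I*√3)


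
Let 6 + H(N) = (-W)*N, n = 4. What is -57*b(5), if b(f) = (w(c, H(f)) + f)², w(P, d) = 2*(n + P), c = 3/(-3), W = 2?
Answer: -6897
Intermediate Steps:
c = -1 (c = 3*(-⅓) = -1)
H(N) = -6 - 2*N (H(N) = -6 + (-1*2)*N = -6 - 2*N)
w(P, d) = 8 + 2*P (w(P, d) = 2*(4 + P) = 8 + 2*P)
b(f) = (6 + f)² (b(f) = ((8 + 2*(-1)) + f)² = ((8 - 2) + f)² = (6 + f)²)
-57*b(5) = -57*(6 + 5)² = -57*11² = -57*121 = -6897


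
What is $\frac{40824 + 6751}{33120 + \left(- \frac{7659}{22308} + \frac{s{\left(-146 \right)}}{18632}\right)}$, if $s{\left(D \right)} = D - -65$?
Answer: $\frac{1647849946600}{1147161688107} \approx 1.4365$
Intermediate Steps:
$s{\left(D \right)} = 65 + D$ ($s{\left(D \right)} = D + 65 = 65 + D$)
$\frac{40824 + 6751}{33120 + \left(- \frac{7659}{22308} + \frac{s{\left(-146 \right)}}{18632}\right)} = \frac{40824 + 6751}{33120 - \left(\frac{2553}{7436} - \frac{65 - 146}{18632}\right)} = \frac{47575}{33120 - \frac{12042453}{34636888}} = \frac{47575}{\frac{1147161688107}{34636888}} = 47575 \cdot \frac{34636888}{1147161688107} = \frac{1647849946600}{1147161688107}$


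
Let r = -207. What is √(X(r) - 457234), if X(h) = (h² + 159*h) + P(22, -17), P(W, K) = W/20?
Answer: I*√44729690/10 ≈ 668.8*I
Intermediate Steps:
P(W, K) = W/20 (P(W, K) = W*(1/20) = W/20)
X(h) = 11/10 + h² + 159*h (X(h) = (h² + 159*h) + (1/20)*22 = (h² + 159*h) + 11/10 = 11/10 + h² + 159*h)
√(X(r) - 457234) = √((11/10 + (-207)² + 159*(-207)) - 457234) = √((11/10 + 42849 - 32913) - 457234) = √(99371/10 - 457234) = √(-4472969/10) = I*√44729690/10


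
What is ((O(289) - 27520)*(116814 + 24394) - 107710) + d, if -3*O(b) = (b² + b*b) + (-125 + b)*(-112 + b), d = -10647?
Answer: -39345140111/3 ≈ -1.3115e+10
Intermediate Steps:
O(b) = -2*b²/3 - (-125 + b)*(-112 + b)/3 (O(b) = -((b² + b*b) + (-125 + b)*(-112 + b))/3 = -((b² + b²) + (-125 + b)*(-112 + b))/3 = -(2*b² + (-125 + b)*(-112 + b))/3 = -2*b²/3 - (-125 + b)*(-112 + b)/3)
((O(289) - 27520)*(116814 + 24394) - 107710) + d = (((-14000/3 - 1*289² + 79*289) - 27520)*(116814 + 24394) - 107710) - 10647 = (((-14000/3 - 1*83521 + 22831) - 27520)*141208 - 107710) - 10647 = (((-14000/3 - 83521 + 22831) - 27520)*141208 - 107710) - 10647 = ((-196070/3 - 27520)*141208 - 107710) - 10647 = (-278630/3*141208 - 107710) - 10647 = (-39344785040/3 - 107710) - 10647 = -39345108170/3 - 10647 = -39345140111/3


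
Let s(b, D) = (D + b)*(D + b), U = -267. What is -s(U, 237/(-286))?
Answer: -5867406801/81796 ≈ -71732.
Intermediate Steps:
s(b, D) = (D + b)**2
-s(U, 237/(-286)) = -(237/(-286) - 267)**2 = -(237*(-1/286) - 267)**2 = -(-237/286 - 267)**2 = -(-76599/286)**2 = -1*5867406801/81796 = -5867406801/81796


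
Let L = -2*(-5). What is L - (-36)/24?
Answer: 23/2 ≈ 11.500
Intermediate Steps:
L = 10
L - (-36)/24 = 10 - (-36)/24 = 10 - 6*(-¼) = 10 + 3/2 = 23/2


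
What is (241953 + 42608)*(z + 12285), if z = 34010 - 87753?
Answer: -11797329938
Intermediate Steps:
z = -53743
(241953 + 42608)*(z + 12285) = (241953 + 42608)*(-53743 + 12285) = 284561*(-41458) = -11797329938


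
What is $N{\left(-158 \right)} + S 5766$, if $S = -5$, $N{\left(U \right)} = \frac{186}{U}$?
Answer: $- \frac{2277663}{79} \approx -28831.0$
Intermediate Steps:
$N{\left(-158 \right)} + S 5766 = \frac{186}{-158} - 28830 = 186 \left(- \frac{1}{158}\right) - 28830 = - \frac{93}{79} - 28830 = - \frac{2277663}{79}$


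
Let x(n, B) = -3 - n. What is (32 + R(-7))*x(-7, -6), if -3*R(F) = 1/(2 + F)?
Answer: 1924/15 ≈ 128.27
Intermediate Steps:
R(F) = -1/(3*(2 + F))
(32 + R(-7))*x(-7, -6) = (32 - 1/(6 + 3*(-7)))*(-3 - 1*(-7)) = (32 - 1/(6 - 21))*(-3 + 7) = (32 - 1/(-15))*4 = (32 - 1*(-1/15))*4 = (32 + 1/15)*4 = (481/15)*4 = 1924/15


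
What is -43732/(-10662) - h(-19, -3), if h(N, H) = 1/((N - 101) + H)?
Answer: 898283/218571 ≈ 4.1098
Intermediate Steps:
h(N, H) = 1/(-101 + H + N) (h(N, H) = 1/((-101 + N) + H) = 1/(-101 + H + N))
-43732/(-10662) - h(-19, -3) = -43732/(-10662) - 1/(-101 - 3 - 19) = -43732*(-1/10662) - 1/(-123) = 21866/5331 - 1*(-1/123) = 21866/5331 + 1/123 = 898283/218571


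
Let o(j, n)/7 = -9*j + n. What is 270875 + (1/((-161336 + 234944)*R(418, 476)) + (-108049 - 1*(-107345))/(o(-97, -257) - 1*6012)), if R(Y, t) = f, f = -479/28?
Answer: 1014749995615483/3746187150 ≈ 2.7088e+5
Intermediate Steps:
o(j, n) = -63*j + 7*n (o(j, n) = 7*(-9*j + n) = 7*(n - 9*j) = -63*j + 7*n)
f = -479/28 (f = -479*1/28 = -479/28 ≈ -17.107)
R(Y, t) = -479/28
270875 + (1/((-161336 + 234944)*R(418, 476)) + (-108049 - 1*(-107345))/(o(-97, -257) - 1*6012)) = 270875 + (1/((-161336 + 234944)*(-479/28)) + (-108049 - 1*(-107345))/((-63*(-97) + 7*(-257)) - 1*6012)) = 270875 + (-28/479/73608 + (-108049 + 107345)/((6111 - 1799) - 6012)) = 270875 + ((1/73608)*(-28/479) - 704/(4312 - 6012)) = 270875 + (-7/8814558 - 704/(-1700)) = 270875 + (-7/8814558 - 704*(-1/1700)) = 270875 + (-7/8814558 + 176/425) = 270875 + 1551359233/3746187150 = 1014749995615483/3746187150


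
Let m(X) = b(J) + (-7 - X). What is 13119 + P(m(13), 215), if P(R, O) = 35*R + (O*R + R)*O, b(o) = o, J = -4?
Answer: -1102281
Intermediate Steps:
m(X) = -11 - X (m(X) = -4 + (-7 - X) = -11 - X)
P(R, O) = 35*R + O*(R + O*R) (P(R, O) = 35*R + (R + O*R)*O = 35*R + O*(R + O*R))
13119 + P(m(13), 215) = 13119 + (-11 - 1*13)*(35 + 215 + 215²) = 13119 + (-11 - 13)*(35 + 215 + 46225) = 13119 - 24*46475 = 13119 - 1115400 = -1102281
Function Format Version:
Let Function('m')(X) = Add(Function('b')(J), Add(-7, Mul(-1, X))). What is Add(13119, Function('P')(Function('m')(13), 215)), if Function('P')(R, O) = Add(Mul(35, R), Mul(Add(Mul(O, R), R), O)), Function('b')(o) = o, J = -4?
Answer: -1102281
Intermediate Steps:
Function('m')(X) = Add(-11, Mul(-1, X)) (Function('m')(X) = Add(-4, Add(-7, Mul(-1, X))) = Add(-11, Mul(-1, X)))
Function('P')(R, O) = Add(Mul(35, R), Mul(O, Add(R, Mul(O, R)))) (Function('P')(R, O) = Add(Mul(35, R), Mul(Add(R, Mul(O, R)), O)) = Add(Mul(35, R), Mul(O, Add(R, Mul(O, R)))))
Add(13119, Function('P')(Function('m')(13), 215)) = Add(13119, Mul(Add(-11, Mul(-1, 13)), Add(35, 215, Pow(215, 2)))) = Add(13119, Mul(Add(-11, -13), Add(35, 215, 46225))) = Add(13119, Mul(-24, 46475)) = Add(13119, -1115400) = -1102281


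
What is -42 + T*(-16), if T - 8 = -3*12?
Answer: 406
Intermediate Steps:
T = -28 (T = 8 - 3*12 = 8 - 36 = -28)
-42 + T*(-16) = -42 - 28*(-16) = -42 + 448 = 406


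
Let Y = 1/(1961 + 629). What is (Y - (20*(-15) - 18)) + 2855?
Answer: 8218071/2590 ≈ 3173.0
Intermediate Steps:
Y = 1/2590 ≈ 0.00038610
(Y - (20*(-15) - 18)) + 2855 = (1/2590 - (20*(-15) - 18)) + 2855 = (1/2590 - (-300 - 18)) + 2855 = (1/2590 - 1*(-318)) + 2855 = (1/2590 + 318) + 2855 = 823621/2590 + 2855 = 8218071/2590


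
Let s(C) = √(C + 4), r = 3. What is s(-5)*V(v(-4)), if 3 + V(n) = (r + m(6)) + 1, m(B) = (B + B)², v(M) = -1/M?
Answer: 145*I ≈ 145.0*I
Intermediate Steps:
m(B) = 4*B² (m(B) = (2*B)² = 4*B²)
s(C) = √(4 + C)
V(n) = 145 (V(n) = -3 + ((3 + 4*6²) + 1) = -3 + ((3 + 4*36) + 1) = -3 + ((3 + 144) + 1) = -3 + (147 + 1) = -3 + 148 = 145)
s(-5)*V(v(-4)) = √(4 - 5)*145 = √(-1)*145 = I*145 = 145*I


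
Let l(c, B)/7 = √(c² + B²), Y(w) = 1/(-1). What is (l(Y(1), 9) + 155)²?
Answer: 28043 + 2170*√82 ≈ 47693.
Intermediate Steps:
Y(w) = -1
l(c, B) = 7*√(B² + c²) (l(c, B) = 7*√(c² + B²) = 7*√(B² + c²))
(l(Y(1), 9) + 155)² = (7*√(9² + (-1)²) + 155)² = (7*√(81 + 1) + 155)² = (7*√82 + 155)² = (155 + 7*√82)²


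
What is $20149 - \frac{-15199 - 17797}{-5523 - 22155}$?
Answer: $\frac{278825513}{13839} \approx 20148.0$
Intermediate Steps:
$20149 - \frac{-15199 - 17797}{-5523 - 22155} = 20149 - - \frac{32996}{-27678} = 20149 - \left(-32996\right) \left(- \frac{1}{27678}\right) = 20149 - \frac{16498}{13839} = \frac{278825513}{13839}$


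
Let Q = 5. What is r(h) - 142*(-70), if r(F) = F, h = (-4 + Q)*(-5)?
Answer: 9935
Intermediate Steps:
h = -5 (h = (-4 + 5)*(-5) = 1*(-5) = -5)
r(h) - 142*(-70) = -5 - 142*(-70) = -5 + 9940 = 9935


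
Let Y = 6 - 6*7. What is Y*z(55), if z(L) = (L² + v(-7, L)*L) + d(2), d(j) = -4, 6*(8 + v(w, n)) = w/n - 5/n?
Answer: -92844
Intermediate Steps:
v(w, n) = -8 - 5/(6*n) + w/(6*n) (v(w, n) = -8 + (w/n - 5/n)/6 = -8 + (-5/n + w/n)/6 = -8 + (-5/(6*n) + w/(6*n)) = -8 - 5/(6*n) + w/(6*n))
z(L) = -6 + L² - 8*L (z(L) = (L² + ((-5 - 7 - 48*L)/(6*L))*L) - 4 = (L² + ((-12 - 48*L)/(6*L))*L) - 4 = (L² + (-2 - 8*L)) - 4 = (-2 + L² - 8*L) - 4 = -6 + L² - 8*L)
Y = -36 (Y = 6 - 42 = -36)
Y*z(55) = -36*(-6 + 55² - 8*55) = -36*(-6 + 3025 - 440) = -36*2579 = -92844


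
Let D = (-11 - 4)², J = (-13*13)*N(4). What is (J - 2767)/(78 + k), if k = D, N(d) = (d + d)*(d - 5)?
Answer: -1415/303 ≈ -4.6700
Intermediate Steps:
N(d) = 2*d*(-5 + d) (N(d) = (2*d)*(-5 + d) = 2*d*(-5 + d))
J = 1352 (J = (-13*13)*(2*4*(-5 + 4)) = -338*4*(-1) = -169*(-8) = 1352)
D = 225 (D = (-15)² = 225)
k = 225
(J - 2767)/(78 + k) = (1352 - 2767)/(78 + 225) = -1415/303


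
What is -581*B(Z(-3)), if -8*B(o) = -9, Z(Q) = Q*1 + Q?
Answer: -5229/8 ≈ -653.63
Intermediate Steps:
Z(Q) = 2*Q (Z(Q) = Q + Q = 2*Q)
B(o) = 9/8 (B(o) = -⅛*(-9) = 9/8)
-581*B(Z(-3)) = -581*9/8 = -5229/8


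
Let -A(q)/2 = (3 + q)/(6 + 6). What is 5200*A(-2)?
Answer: -2600/3 ≈ -866.67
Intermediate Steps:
A(q) = -½ - q/6 (A(q) = -2*(3 + q)/(6 + 6) = -2*(3 + q)/12 = -2*(¼ + q/12) = -½ - q/6)
5200*A(-2) = 5200*(-½ - ⅙*(-2)) = 5200*(-½ + ⅓) = 5200*(-⅙) = -2600/3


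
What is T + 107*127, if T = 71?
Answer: 13660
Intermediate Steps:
T + 107*127 = 71 + 107*127 = 71 + 13589 = 13660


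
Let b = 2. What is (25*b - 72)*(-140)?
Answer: 3080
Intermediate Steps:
(25*b - 72)*(-140) = (25*2 - 72)*(-140) = (50 - 72)*(-140) = -22*(-140) = 3080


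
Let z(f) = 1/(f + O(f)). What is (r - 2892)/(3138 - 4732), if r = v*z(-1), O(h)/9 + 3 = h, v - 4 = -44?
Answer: 53482/29489 ≈ 1.8136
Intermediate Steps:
v = -40 (v = 4 - 44 = -40)
O(h) = -27 + 9*h
z(f) = 1/(-27 + 10*f) (z(f) = 1/(f + (-27 + 9*f)) = 1/(-27 + 10*f))
r = 40/37 (r = -40/(-27 + 10*(-1)) = -40/(-27 - 10) = -40/(-37) = -40*(-1/37) = 40/37 ≈ 1.0811)
(r - 2892)/(3138 - 4732) = (40/37 - 2892)/(3138 - 4732) = -106964/37/(-1594) = -106964/37*(-1/1594) = 53482/29489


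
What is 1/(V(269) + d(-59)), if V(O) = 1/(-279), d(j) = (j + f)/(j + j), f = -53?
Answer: 16461/15565 ≈ 1.0576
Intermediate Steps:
d(j) = (-53 + j)/(2*j) (d(j) = (j - 53)/(j + j) = (-53 + j)/((2*j)) = (-53 + j)*(1/(2*j)) = (-53 + j)/(2*j))
V(O) = -1/279
1/(V(269) + d(-59)) = 1/(-1/279 + (½)*(-53 - 59)/(-59)) = 1/(-1/279 + (½)*(-1/59)*(-112)) = 1/(-1/279 + 56/59) = 1/(15565/16461) = 16461/15565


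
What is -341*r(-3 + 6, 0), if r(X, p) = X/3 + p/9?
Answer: -341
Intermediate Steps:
r(X, p) = X/3 + p/9 (r(X, p) = X*(1/3) + p*(1/9) = X/3 + p/9)
-341*r(-3 + 6, 0) = -341*((-3 + 6)/3 + (1/9)*0) = -341*((1/3)*3 + 0) = -341*(1 + 0) = -341*1 = -341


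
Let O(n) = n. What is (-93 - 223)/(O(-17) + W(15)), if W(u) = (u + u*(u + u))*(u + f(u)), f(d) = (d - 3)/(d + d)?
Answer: -79/1786 ≈ -0.044233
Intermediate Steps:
f(d) = (-3 + d)/(2*d) (f(d) = (-3 + d)/((2*d)) = (-3 + d)*(1/(2*d)) = (-3 + d)/(2*d))
W(u) = (u + 2*u²)*(u + (-3 + u)/(2*u)) (W(u) = (u + u*(u + u))*(u + (-3 + u)/(2*u)) = (u + u*(2*u))*(u + (-3 + u)/(2*u)) = (u + 2*u²)*(u + (-3 + u)/(2*u)))
(-93 - 223)/(O(-17) + W(15)) = (-93 - 223)/(-17 + (-3/2 + 2*15² + 2*15³ - 5/2*15)) = -316/(-17 + (-3/2 + 2*225 + 2*3375 - 75/2)) = -316/(-17 + (-3/2 + 450 + 6750 - 75/2)) = -316/(-17 + 7161) = -316/7144 = -316*1/7144 = -79/1786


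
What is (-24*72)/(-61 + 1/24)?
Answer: 41472/1463 ≈ 28.347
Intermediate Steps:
(-24*72)/(-61 + 1/24) = -1728/(-61 + 1/24) = -1728/(-1463/24) = -1728*(-24/1463) = 41472/1463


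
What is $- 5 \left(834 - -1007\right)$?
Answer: $-9205$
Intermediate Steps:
$- 5 \left(834 - -1007\right) = - 5 \left(834 + 1007\right) = \left(-5\right) 1841 = -9205$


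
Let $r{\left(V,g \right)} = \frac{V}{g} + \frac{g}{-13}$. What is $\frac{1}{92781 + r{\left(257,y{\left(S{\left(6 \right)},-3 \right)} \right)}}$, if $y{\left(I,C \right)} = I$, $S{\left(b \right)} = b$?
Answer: $\frac{78}{7240223} \approx 1.0773 \cdot 10^{-5}$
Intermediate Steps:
$r{\left(V,g \right)} = - \frac{g}{13} + \frac{V}{g}$ ($r{\left(V,g \right)} = \frac{V}{g} + g \left(- \frac{1}{13}\right) = \frac{V}{g} - \frac{g}{13} = - \frac{g}{13} + \frac{V}{g}$)
$\frac{1}{92781 + r{\left(257,y{\left(S{\left(6 \right)},-3 \right)} \right)}} = \frac{1}{92781 + \left(\left(- \frac{1}{13}\right) 6 + \frac{257}{6}\right)} = \frac{1}{92781 + \left(- \frac{6}{13} + 257 \cdot \frac{1}{6}\right)} = \frac{1}{92781 + \left(- \frac{6}{13} + \frac{257}{6}\right)} = \frac{1}{92781 + \frac{3305}{78}} = \frac{1}{\frac{7240223}{78}} = \frac{78}{7240223}$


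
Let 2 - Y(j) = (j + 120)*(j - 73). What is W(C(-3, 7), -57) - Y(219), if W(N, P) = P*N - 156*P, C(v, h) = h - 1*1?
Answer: 58042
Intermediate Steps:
C(v, h) = -1 + h (C(v, h) = h - 1 = -1 + h)
W(N, P) = -156*P + N*P (W(N, P) = N*P - 156*P = -156*P + N*P)
Y(j) = 2 - (-73 + j)*(120 + j) (Y(j) = 2 - (j + 120)*(j - 73) = 2 - (120 + j)*(-73 + j) = 2 - (-73 + j)*(120 + j))
W(C(-3, 7), -57) - Y(219) = -57*(-156 + (-1 + 7)) - (8762 - 1*219² - 47*219) = -57*(-156 + 6) - (8762 - 1*47961 - 10293) = -57*(-150) - (8762 - 47961 - 10293) = 8550 - 1*(-49492) = 8550 + 49492 = 58042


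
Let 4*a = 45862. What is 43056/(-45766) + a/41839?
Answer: -182384273/273543382 ≈ -0.66675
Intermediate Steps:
a = 22931/2 (a = (¼)*45862 = 22931/2 ≈ 11466.)
43056/(-45766) + a/41839 = 43056/(-45766) + (22931/2)/41839 = 43056*(-1/45766) + (22931/2)*(1/41839) = -21528/22883 + 22931/83678 = -182384273/273543382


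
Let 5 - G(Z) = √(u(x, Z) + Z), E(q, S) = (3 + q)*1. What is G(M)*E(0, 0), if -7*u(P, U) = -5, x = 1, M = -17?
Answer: 15 - 3*I*√798/7 ≈ 15.0 - 12.107*I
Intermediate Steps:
u(P, U) = 5/7 (u(P, U) = -⅐*(-5) = 5/7)
E(q, S) = 3 + q
G(Z) = 5 - √(5/7 + Z)
G(M)*E(0, 0) = (5 - √(35 + 49*(-17))/7)*(3 + 0) = (5 - √(35 - 833)/7)*3 = (5 - I*√798/7)*3 = 15 - 3*I*√798/7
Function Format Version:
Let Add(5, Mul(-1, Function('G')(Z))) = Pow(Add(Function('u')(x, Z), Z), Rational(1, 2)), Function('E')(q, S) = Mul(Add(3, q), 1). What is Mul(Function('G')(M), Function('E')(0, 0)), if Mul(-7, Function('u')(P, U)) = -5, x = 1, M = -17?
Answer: Add(15, Mul(Rational(-3, 7), I, Pow(798, Rational(1, 2)))) ≈ Add(15.000, Mul(-12.107, I))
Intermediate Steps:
Function('u')(P, U) = Rational(5, 7) (Function('u')(P, U) = Mul(Rational(-1, 7), -5) = Rational(5, 7))
Function('E')(q, S) = Add(3, q)
Function('G')(Z) = Add(5, Mul(-1, Pow(Add(Rational(5, 7), Z), Rational(1, 2))))
Mul(Function('G')(M), Function('E')(0, 0)) = Mul(Add(5, Mul(Rational(-1, 7), Pow(Add(35, Mul(49, -17)), Rational(1, 2)))), Add(3, 0)) = Mul(Add(5, Mul(Rational(-1, 7), Pow(Add(35, -833), Rational(1, 2)))), 3) = Mul(Add(5, Mul(Rational(-1, 7), Pow(-798, Rational(1, 2)))), 3) = Mul(Add(5, Mul(Rational(-1, 7), Mul(I, Pow(798, Rational(1, 2))))), 3) = Mul(Add(5, Mul(Rational(-1, 7), I, Pow(798, Rational(1, 2)))), 3) = Add(15, Mul(Rational(-3, 7), I, Pow(798, Rational(1, 2))))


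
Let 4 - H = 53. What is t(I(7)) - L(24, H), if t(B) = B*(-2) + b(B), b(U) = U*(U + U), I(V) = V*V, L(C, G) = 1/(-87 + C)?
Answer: 296353/63 ≈ 4704.0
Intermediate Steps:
H = -49 (H = 4 - 1*53 = 4 - 53 = -49)
I(V) = V**2
b(U) = 2*U**2 (b(U) = U*(2*U) = 2*U**2)
t(B) = -2*B + 2*B**2 (t(B) = B*(-2) + 2*B**2 = -2*B + 2*B**2)
t(I(7)) - L(24, H) = 2*7**2*(-1 + 7**2) - 1/(-87 + 24) = 2*49*(-1 + 49) - 1/(-63) = 2*49*48 - 1*(-1/63) = 4704 + 1/63 = 296353/63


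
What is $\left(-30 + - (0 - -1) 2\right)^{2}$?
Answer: $1024$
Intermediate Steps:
$\left(-30 + - (0 - -1) 2\right)^{2} = \left(-30 + - (0 + 1) 2\right)^{2} = \left(-30 + \left(-1\right) 1 \cdot 2\right)^{2} = \left(-30 - 2\right)^{2} = \left(-32\right)^{2} = 1024$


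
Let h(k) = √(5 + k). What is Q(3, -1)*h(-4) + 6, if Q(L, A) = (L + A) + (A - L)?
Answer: 4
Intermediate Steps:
Q(L, A) = 2*A (Q(L, A) = (A + L) + (A - L) = 2*A)
Q(3, -1)*h(-4) + 6 = (2*(-1))*√(5 - 4) + 6 = -2*√1 + 6 = -2*1 + 6 = -2 + 6 = 4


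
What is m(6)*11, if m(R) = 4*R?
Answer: 264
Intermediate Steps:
m(6)*11 = (4*6)*11 = 24*11 = 264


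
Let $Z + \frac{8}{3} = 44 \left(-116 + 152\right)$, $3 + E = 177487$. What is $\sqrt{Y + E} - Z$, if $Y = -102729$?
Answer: $- \frac{4744}{3} + \sqrt{74755} \approx -1307.9$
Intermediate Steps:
$E = 177484$ ($E = -3 + 177487 = 177484$)
$Z = \frac{4744}{3}$ ($Z = - \frac{8}{3} + 44 \left(-116 + 152\right) = - \frac{8}{3} + 44 \cdot 36 = - \frac{8}{3} + 1584 = \frac{4744}{3} \approx 1581.3$)
$\sqrt{Y + E} - Z = \sqrt{-102729 + 177484} - \frac{4744}{3} = \sqrt{74755} - \frac{4744}{3} = - \frac{4744}{3} + \sqrt{74755}$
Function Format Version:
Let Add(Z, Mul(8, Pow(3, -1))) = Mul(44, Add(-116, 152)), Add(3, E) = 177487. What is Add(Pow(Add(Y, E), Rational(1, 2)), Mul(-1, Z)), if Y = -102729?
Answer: Add(Rational(-4744, 3), Pow(74755, Rational(1, 2))) ≈ -1307.9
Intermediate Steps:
E = 177484 (E = Add(-3, 177487) = 177484)
Z = Rational(4744, 3) (Z = Add(Rational(-8, 3), Mul(44, Add(-116, 152))) = Add(Rational(-8, 3), Mul(44, 36)) = Add(Rational(-8, 3), 1584) = Rational(4744, 3) ≈ 1581.3)
Add(Pow(Add(Y, E), Rational(1, 2)), Mul(-1, Z)) = Add(Pow(Add(-102729, 177484), Rational(1, 2)), Mul(-1, Rational(4744, 3))) = Add(Pow(74755, Rational(1, 2)), Rational(-4744, 3)) = Add(Rational(-4744, 3), Pow(74755, Rational(1, 2)))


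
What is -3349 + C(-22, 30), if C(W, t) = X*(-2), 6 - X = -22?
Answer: -3405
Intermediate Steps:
X = 28 (X = 6 - 1*(-22) = 6 + 22 = 28)
C(W, t) = -56 (C(W, t) = 28*(-2) = -56)
-3349 + C(-22, 30) = -3349 - 56 = -3405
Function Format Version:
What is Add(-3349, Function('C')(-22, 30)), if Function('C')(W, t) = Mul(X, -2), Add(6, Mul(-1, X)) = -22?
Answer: -3405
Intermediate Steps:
X = 28 (X = Add(6, Mul(-1, -22)) = Add(6, 22) = 28)
Function('C')(W, t) = -56 (Function('C')(W, t) = Mul(28, -2) = -56)
Add(-3349, Function('C')(-22, 30)) = Add(-3349, -56) = -3405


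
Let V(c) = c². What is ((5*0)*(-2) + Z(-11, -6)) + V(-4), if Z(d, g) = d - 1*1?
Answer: 4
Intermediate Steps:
Z(d, g) = -1 + d (Z(d, g) = d - 1 = -1 + d)
((5*0)*(-2) + Z(-11, -6)) + V(-4) = ((5*0)*(-2) + (-1 - 11)) + (-4)² = (0*(-2) - 12) + 16 = (0 - 12) + 16 = -12 + 16 = 4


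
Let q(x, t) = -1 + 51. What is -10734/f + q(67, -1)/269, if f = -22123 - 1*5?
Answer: 665641/992072 ≈ 0.67096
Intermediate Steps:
q(x, t) = 50
f = -22128 (f = -22123 - 5 = -22128)
-10734/f + q(67, -1)/269 = -10734/(-22128) + 50/269 = -10734*(-1/22128) + 50*(1/269) = 1789/3688 + 50/269 = 665641/992072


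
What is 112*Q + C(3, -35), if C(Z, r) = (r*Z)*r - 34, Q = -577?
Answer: -60983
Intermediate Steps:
C(Z, r) = -34 + Z*r**2 (C(Z, r) = (Z*r)*r - 34 = Z*r**2 - 34 = -34 + Z*r**2)
112*Q + C(3, -35) = 112*(-577) + (-34 + 3*(-35)**2) = -64624 + (-34 + 3*1225) = -64624 + (-34 + 3675) = -64624 + 3641 = -60983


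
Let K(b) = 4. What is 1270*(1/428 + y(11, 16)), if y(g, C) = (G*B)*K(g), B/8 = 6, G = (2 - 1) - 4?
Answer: -156544645/214 ≈ -7.3152e+5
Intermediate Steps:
G = -3 (G = 1 - 4 = -3)
B = 48 (B = 8*6 = 48)
y(g, C) = -576 (y(g, C) = -3*48*4 = -144*4 = -576)
1270*(1/428 + y(11, 16)) = 1270*(1/428 - 576) = 1270*(-246527/428) = -156544645/214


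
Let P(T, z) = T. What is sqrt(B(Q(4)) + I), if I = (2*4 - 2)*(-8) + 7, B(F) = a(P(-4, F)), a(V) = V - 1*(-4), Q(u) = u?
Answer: I*sqrt(41) ≈ 6.4031*I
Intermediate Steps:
a(V) = 4 + V (a(V) = V + 4 = 4 + V)
B(F) = 0 (B(F) = 4 - 4 = 0)
I = -41 (I = (8 - 2)*(-8) + 7 = 6*(-8) + 7 = -48 + 7 = -41)
sqrt(B(Q(4)) + I) = sqrt(0 - 41) = sqrt(-41) = I*sqrt(41)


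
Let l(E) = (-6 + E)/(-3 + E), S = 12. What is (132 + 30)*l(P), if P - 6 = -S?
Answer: 216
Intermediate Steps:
P = -6 (P = 6 - 1*12 = 6 - 12 = -6)
l(E) = (-6 + E)/(-3 + E)
(132 + 30)*l(P) = (132 + 30)*((-6 - 6)/(-3 - 6)) = 162*(-12/(-9)) = 162*(-⅑*(-12)) = 162*(4/3) = 216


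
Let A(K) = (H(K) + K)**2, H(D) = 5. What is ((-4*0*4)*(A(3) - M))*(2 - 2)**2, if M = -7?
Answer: 0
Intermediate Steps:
A(K) = (5 + K)**2
((-4*0*4)*(A(3) - M))*(2 - 2)**2 = ((-4*0*4)*((5 + 3)**2 - 1*(-7)))*(2 - 2)**2 = ((0*4)*(8**2 + 7))*0**2 = (0*(64 + 7))*0 = (0*71)*0 = 0*0 = 0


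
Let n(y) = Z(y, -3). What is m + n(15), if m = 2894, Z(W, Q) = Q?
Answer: 2891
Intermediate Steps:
n(y) = -3
m + n(15) = 2894 - 3 = 2891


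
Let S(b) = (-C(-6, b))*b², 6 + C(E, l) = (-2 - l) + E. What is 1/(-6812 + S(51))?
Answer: 1/162253 ≈ 6.1632e-6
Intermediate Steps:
C(E, l) = -8 + E - l (C(E, l) = -6 + ((-2 - l) + E) = -6 + (-2 + E - l) = -8 + E - l)
S(b) = b²*(14 + b) (S(b) = (-(-8 - 6 - b))*b² = (-(-14 - b))*b² = (14 + b)*b² = b²*(14 + b))
1/(-6812 + S(51)) = 1/(-6812 + 51²*(14 + 51)) = 1/(-6812 + 2601*65) = 1/(-6812 + 169065) = 1/162253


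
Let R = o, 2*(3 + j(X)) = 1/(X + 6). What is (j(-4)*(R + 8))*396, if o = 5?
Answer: -14157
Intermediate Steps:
j(X) = -3 + 1/(2*(6 + X)) (j(X) = -3 + 1/(2*(X + 6)) = -3 + 1/(2*(6 + X)))
R = 5
(j(-4)*(R + 8))*396 = (((-35 - 6*(-4))/(2*(6 - 4)))*(5 + 8))*396 = (((½)*(-35 + 24)/2)*13)*396 = (((½)*(½)*(-11))*13)*396 = -11/4*13*396 = -143/4*396 = -14157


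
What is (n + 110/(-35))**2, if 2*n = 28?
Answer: 5776/49 ≈ 117.88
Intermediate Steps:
n = 14 (n = (1/2)*28 = 14)
(n + 110/(-35))**2 = (14 + 110/(-35))**2 = (14 + 110*(-1/35))**2 = (14 - 22/7)**2 = (76/7)**2 = 5776/49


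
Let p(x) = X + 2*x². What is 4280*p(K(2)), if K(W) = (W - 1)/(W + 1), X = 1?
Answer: 47080/9 ≈ 5231.1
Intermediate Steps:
K(W) = (-1 + W)/(1 + W)
p(x) = 1 + 2*x²
4280*p(K(2)) = 4280*(1 + 2*((-1 + 2)/(1 + 2))²) = 4280*(1 + 2*(1/3)²) = 4280*(1 + 2*((⅓)*1)²) = 4280*(1 + 2*(⅓)²) = 4280*(1 + 2*(⅑)) = 4280*(1 + 2/9) = 4280*(11/9) = 47080/9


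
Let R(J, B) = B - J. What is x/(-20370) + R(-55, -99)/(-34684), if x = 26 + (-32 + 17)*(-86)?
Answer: -799069/12616305 ≈ -0.063336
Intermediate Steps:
x = 1316 (x = 26 - 15*(-86) = 26 + 1290 = 1316)
x/(-20370) + R(-55, -99)/(-34684) = 1316/(-20370) + (-99 - 1*(-55))/(-34684) = 1316*(-1/20370) + (-99 + 55)*(-1/34684) = -94/1455 - 44*(-1/34684) = -94/1455 + 11/8671 = -799069/12616305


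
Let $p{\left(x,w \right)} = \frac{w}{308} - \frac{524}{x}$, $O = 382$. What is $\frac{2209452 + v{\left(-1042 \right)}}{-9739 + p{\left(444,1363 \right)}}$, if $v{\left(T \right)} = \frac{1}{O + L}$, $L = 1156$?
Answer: $- \frac{58087756903638}{255958564003} \approx -226.94$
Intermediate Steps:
$p{\left(x,w \right)} = - \frac{524}{x} + \frac{w}{308}$ ($p{\left(x,w \right)} = w \frac{1}{308} - \frac{524}{x} = \frac{w}{308} - \frac{524}{x} = - \frac{524}{x} + \frac{w}{308}$)
$v{\left(T \right)} = \frac{1}{1538}$ ($v{\left(T \right)} = \frac{1}{382 + 1156} = \frac{1}{1538}$)
$\frac{2209452 + v{\left(-1042 \right)}}{-9739 + p{\left(444,1363 \right)}} = \frac{2209452 + \frac{1}{1538}}{-9739 + \left(- \frac{524}{444} + \frac{1}{308} \cdot 1363\right)} = \frac{3398137177}{1538 \left(-9739 + \left(\left(-524\right) \frac{1}{444} + \frac{1363}{308}\right)\right)} = \frac{3398137177}{1538 \left(-9739 + \left(- \frac{131}{111} + \frac{1363}{308}\right)\right)} = \frac{3398137177}{1538 \left(-9739 + \frac{110945}{34188}\right)} = \frac{3398137177}{1538 \left(- \frac{332845987}{34188}\right)} = \frac{3398137177}{1538} \left(- \frac{34188}{332845987}\right) = - \frac{58087756903638}{255958564003}$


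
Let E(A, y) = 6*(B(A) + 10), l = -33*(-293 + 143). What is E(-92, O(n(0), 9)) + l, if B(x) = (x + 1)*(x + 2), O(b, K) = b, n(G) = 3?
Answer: 54150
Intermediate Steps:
l = 4950 (l = -33*(-150) = 4950)
B(x) = (1 + x)*(2 + x)
E(A, y) = 72 + 6*A² + 18*A (E(A, y) = 6*((2 + A² + 3*A) + 10) = 6*(12 + A² + 3*A) = 72 + 6*A² + 18*A)
E(-92, O(n(0), 9)) + l = (72 + 6*(-92)² + 18*(-92)) + 4950 = (72 + 6*8464 - 1656) + 4950 = (72 + 50784 - 1656) + 4950 = 49200 + 4950 = 54150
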